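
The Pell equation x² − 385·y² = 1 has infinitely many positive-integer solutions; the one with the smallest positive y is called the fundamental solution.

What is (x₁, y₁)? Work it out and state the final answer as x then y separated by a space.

√385 → a₀=19, period (1,1,1,1,1,…,1,1,38); ℓ=16 even so k=15
i=0: a=19 ⇒ p=19, q=1
i=1: a=1 ⇒ p=20, q=1
…
i=3: a=1 ⇒ p=59, q=3
…
i=6: a=3 ⇒ p=569, q=29
…
i=9: a=1 ⇒ p=2747, q=140
…
i=12: a=1 ⇒ p=23271, q=1186
i=13: a=1 ⇒ p=36280, q=1849
i=14: a=1 ⇒ p=59551, q=3035
i=15: a=1 ⇒ p=95831, q=4884
(x₁, y₁) = (95831, 4884);  95831² − 385·4884² = 1 ✓

95831 4884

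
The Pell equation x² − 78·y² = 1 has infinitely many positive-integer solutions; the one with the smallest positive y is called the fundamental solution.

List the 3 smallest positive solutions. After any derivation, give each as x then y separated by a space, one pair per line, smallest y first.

53 6
5617 636
595349 67410

d=78: √d = [8; 1,4,1,16] (ℓ=4, even), read p_3/q_3
k=0  a_k=8  p_k/q_k = 8/1
…
k=2  a_k=4  p_k/q_k = 44/5
k=3  a_k=1  p_k/q_k = 53/6
fundamental: x₁=53, y₁=6  (since 2809 − 78·36 = 1)
(x_2, y_2) = (53·53 + 78·6·6, 53·6 + 6·53) = (5617, 636)
(x_3, y_3) = (53·5617 + 78·6·636, 53·636 + 6·5617) = (595349, 67410)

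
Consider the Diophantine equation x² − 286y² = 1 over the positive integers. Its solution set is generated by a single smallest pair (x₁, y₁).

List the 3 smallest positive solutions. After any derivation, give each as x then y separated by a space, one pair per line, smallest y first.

d=286: √d = [16; 1,10,3,3,2,3,3,10,1,32] (ℓ=10, even), read p_9/q_9
step 0: (16, 1)  from 16·(1,0) + (0,1)
step 1: (17, 1)  from 1·(16,1) + (1,0)
step 2: (186, 11)  from 10·(17,1) + (16,1)
step 3: (575, 34)  from 3·(186,11) + (17,1)
…
step 5: (4397, 260)  from 2·(1911,113) + (575,34)
…
step 7: (49703, 2939)  from 3·(15102,893) + (4397,260)
step 8: (512132, 30283)  from 10·(49703,2939) + (15102,893)
step 9: (561835, 33222)  from 1·(512132,30283) + (49703,2939)
fundamental: x₁=561835, y₁=33222  (since 315658567225 − 286·1103701284 = 1)
(x_2, y_2) = (561835·561835 + 286·33222·33222, 561835·33222 + 33222·561835) = (631317134449, 37330564740)
(x_3, y_3) = (561835·631317134449 + 286·33222·37330564740, 561835·37330564740 + 33222·631317134449) = (709392124465745995, 41947235681362578)

561835 33222
631317134449 37330564740
709392124465745995 41947235681362578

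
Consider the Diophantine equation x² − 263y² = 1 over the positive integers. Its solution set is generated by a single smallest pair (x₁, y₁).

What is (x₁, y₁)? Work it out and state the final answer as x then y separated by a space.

[16; 4,1,1,1,1,15,1,1,1,1,4,32] for √263; ℓ=12 ⇒ convergent index 11
a_0=16:  p_0=16·1+0=16,  q_0=16·0+1=1
a_1=4:  p_1=4·16+1=65,  q_1=4·1+0=4
…
a_5=1:  p_5=1·227+146=373,  q_5=1·14+9=23
…
a_10=1:  p_10=1·18212+12017=30229,  q_10=1·1123+741=1864
a_11=4:  p_11=4·30229+18212=139128,  q_11=4·1864+1123=8579
(x₁, y₁) = (139128, 8579);  139128² − 263·8579² = 1 ✓

139128 8579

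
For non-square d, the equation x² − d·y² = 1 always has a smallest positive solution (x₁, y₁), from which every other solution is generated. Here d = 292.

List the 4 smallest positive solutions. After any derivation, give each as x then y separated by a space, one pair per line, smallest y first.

d=292: √d = [17; 11,2,1,3,8,3,1,2,11,34] (ℓ=10, even), read p_9/q_9
step 0: (17, 1)  from 17·(1,0) + (0,1)
step 1: (188, 11)  from 11·(17,1) + (1,0)
…
step 3: (581, 34)  from 1·(393,23) + (188,11)
…
step 6: (55143, 3227)  from 3·(17669,1034) + (2136,125)
…
step 8: (200767, 11749)  from 2·(72812,4261) + (55143,3227)
step 9: (2281249, 133500)  from 11·(200767,11749) + (72812,4261)
fundamental: x₁=2281249, y₁=133500  (since 5204097000001 − 292·17822250000 = 1)
n=2: (2281249,133500)∘(2281249,133500) = (2281249·2281249+292·133500·133500, 2281249·133500+133500·2281249) = (10408194000001,609093483000)
n=3: (10408194000001,609093483000)∘(2281249,133500) = (2281249·10408194000001+292·133500·609093483000, 2281249·609093483000+133500·10408194000001) = (47487364308614281249,2778987798000400500)
n=4: (47487364308614281249,2778987798000400500)∘(2281249,133500) = (2281249·47487364308614281249+292·133500·2778987798000400500, 2281249·2778987798000400500+133500·47487364308614281249) = (216661004683313632776000001,12679126270400622186966000)

2281249 133500
10408194000001 609093483000
47487364308614281249 2778987798000400500
216661004683313632776000001 12679126270400622186966000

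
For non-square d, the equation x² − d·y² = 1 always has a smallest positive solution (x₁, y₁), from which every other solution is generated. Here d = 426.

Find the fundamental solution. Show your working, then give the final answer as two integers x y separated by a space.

d=426: √d = [20; 1,1,1,3,2,6,2,3,1,1,1,40] (ℓ=12, even), read p_11/q_11
a_0=20:  p_0=20·1+0=20,  q_0=20·0+1=1
…
a_3=1:  p_3=1·41+21=62,  q_3=1·2+1=3
a_4=3:  p_4=3·62+41=227,  q_4=3·3+2=11
a_5=2:  p_5=2·227+62=516,  q_5=2·11+3=25
…
a_7=2:  p_7=2·3323+516=7162,  q_7=2·161+25=347
a_8=3:  p_8=3·7162+3323=24809,  q_8=3·347+161=1202
…
a_10=1:  p_10=1·31971+24809=56780,  q_10=1·1549+1202=2751
a_11=1:  p_11=1·56780+31971=88751,  q_11=1·2751+1549=4300
→ (88751, 4300).  Check: 88751²=7876740001, 426·4300²=7876740000, difference 1.

88751 4300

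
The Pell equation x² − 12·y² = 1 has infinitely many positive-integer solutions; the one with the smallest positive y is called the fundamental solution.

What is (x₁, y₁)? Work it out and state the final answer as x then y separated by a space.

7 2

d=12: √d = [3; 2,6] (ℓ=2, even), read p_1/q_1
i=0: a=3 ⇒ p=3, q=1
i=1: a=2 ⇒ p=7, q=2
→ (7, 2).  Check: 7²=49, 12·2²=48, difference 1.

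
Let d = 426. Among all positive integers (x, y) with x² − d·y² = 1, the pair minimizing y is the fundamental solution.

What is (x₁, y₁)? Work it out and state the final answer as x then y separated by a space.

d=426: √d = [20; 1,1,1,3,2,6,2,3,1,1,1,40] (ℓ=12, even), read p_11/q_11
i=0: a=20 ⇒ p=20, q=1
i=1: a=1 ⇒ p=21, q=1
i=2: a=1 ⇒ p=41, q=2
i=3: a=1 ⇒ p=62, q=3
…
i=5: a=2 ⇒ p=516, q=25
i=6: a=6 ⇒ p=3323, q=161
i=7: a=2 ⇒ p=7162, q=347
i=8: a=3 ⇒ p=24809, q=1202
…
i=10: a=1 ⇒ p=56780, q=2751
i=11: a=1 ⇒ p=88751, q=4300
fundamental: x₁=88751, y₁=4300  (since 7876740001 − 426·18490000 = 1)

88751 4300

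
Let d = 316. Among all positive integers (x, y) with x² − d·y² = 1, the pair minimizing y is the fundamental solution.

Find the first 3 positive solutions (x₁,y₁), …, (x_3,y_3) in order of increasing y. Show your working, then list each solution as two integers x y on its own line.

12799 720
327628801 18430560
8386642035199 471785474160

[17; 1,3,2,8,2,3,1,34] for √316; ℓ=8 ⇒ convergent index 7
k=0  a_k=17  p_k/q_k = 17/1
k=1  a_k=1  p_k/q_k = 18/1
k=2  a_k=3  p_k/q_k = 71/4
…
k=4  a_k=8  p_k/q_k = 1351/76
…
k=6  a_k=3  p_k/q_k = 9937/559
k=7  a_k=1  p_k/q_k = 12799/720
(x₁, y₁) = (12799, 720);  12799² − 316·720² = 1 ✓
(12799+720√316)^2 = 327628801 + 18430560√316
(12799+720√316)^3 = 8386642035199 + 471785474160√316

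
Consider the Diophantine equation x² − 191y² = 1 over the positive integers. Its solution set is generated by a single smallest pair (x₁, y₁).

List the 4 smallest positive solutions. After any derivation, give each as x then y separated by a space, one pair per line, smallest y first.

8994000 650783
161784071999999 11706284604000
2910171887135973018000 210572647456751349217
52348171905801720863712000001 3787780782452031563430792000

[13; 1,4,1,1,3,…,4,1,26] for √191; ℓ=16 ⇒ convergent index 15
step 0: (13, 1)  from 13·(1,0) + (0,1)
…
step 4: (152, 11)  from 1·(83,6) + (69,5)
…
step 7: (2999, 217)  from 2·(1230,89) + (539,39)
step 8: (40217, 2910)  from 13·(2999,217) + (1230,89)
…
step 13: (1616447, 116962)  from 1·(911765,65973) + (704682,50989)
step 14: (7377553, 533821)  from 4·(1616447,116962) + (911765,65973)
step 15: (8994000, 650783)  from 1·(7377553,533821) + (1616447,116962)
(x₁, y₁) = (8994000, 650783);  8994000² − 191·650783² = 1 ✓
n=2: (8994000,650783)∘(8994000,650783) = (8994000·8994000+191·650783·650783, 8994000·650783+650783·8994000) = (161784071999999,11706284604000)
n=3: (161784071999999,11706284604000)∘(8994000,650783) = (8994000·161784071999999+191·650783·11706284604000, 8994000·11706284604000+650783·161784071999999) = (2910171887135973018000,210572647456751349217)
n=4: (2910171887135973018000,210572647456751349217)∘(8994000,650783) = (8994000·2910171887135973018000+191·650783·210572647456751349217, 8994000·210572647456751349217+650783·2910171887135973018000) = (52348171905801720863712000001,3787780782452031563430792000)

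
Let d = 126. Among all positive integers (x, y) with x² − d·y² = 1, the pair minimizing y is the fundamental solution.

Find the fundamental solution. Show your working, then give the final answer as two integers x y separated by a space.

[11; 4,2,4,22] for √126; ℓ=4 ⇒ convergent index 3
step 0: (11, 1)  from 11·(1,0) + (0,1)
step 1: (45, 4)  from 4·(11,1) + (1,0)
step 2: (101, 9)  from 2·(45,4) + (11,1)
step 3: (449, 40)  from 4·(101,9) + (45,4)
→ (449, 40).  Check: 449²=201601, 126·40²=201600, difference 1.

449 40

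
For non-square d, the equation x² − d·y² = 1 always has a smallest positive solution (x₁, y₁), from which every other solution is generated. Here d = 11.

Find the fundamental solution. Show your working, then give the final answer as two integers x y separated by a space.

[3; 3,6] for √11; ℓ=2 ⇒ convergent index 1
i=0: a=3 ⇒ p=3, q=1
i=1: a=3 ⇒ p=10, q=3
(x₁, y₁) = (10, 3);  10² − 11·3² = 1 ✓

10 3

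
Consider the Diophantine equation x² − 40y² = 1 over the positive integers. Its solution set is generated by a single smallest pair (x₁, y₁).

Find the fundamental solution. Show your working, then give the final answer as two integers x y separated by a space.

19 3

√40 → a₀=6, period (3,12); ℓ=2 even so k=1
step 0: (6, 1)  from 6·(1,0) + (0,1)
step 1: (19, 3)  from 3·(6,1) + (1,0)
(x₁, y₁) = (19, 3);  19² − 40·3² = 1 ✓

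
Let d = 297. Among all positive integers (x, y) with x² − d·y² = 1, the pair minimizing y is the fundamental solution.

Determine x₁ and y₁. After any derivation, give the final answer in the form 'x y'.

d=297: √d = [17; 4,3,1,1,2,1,1,3,4,34] (ℓ=10, even), read p_9/q_9
k=0  a_k=17  p_k/q_k = 17/1
k=1  a_k=4  p_k/q_k = 69/4
k=2  a_k=3  p_k/q_k = 224/13
k=3  a_k=1  p_k/q_k = 293/17
…
k=5  a_k=2  p_k/q_k = 1327/77
k=6  a_k=1  p_k/q_k = 1844/107
k=7  a_k=1  p_k/q_k = 3171/184
k=8  a_k=3  p_k/q_k = 11357/659
k=9  a_k=4  p_k/q_k = 48599/2820
fundamental: x₁=48599, y₁=2820  (since 2361862801 − 297·7952400 = 1)

48599 2820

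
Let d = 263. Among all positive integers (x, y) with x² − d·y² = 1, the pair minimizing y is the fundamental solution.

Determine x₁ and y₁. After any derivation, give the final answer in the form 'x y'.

139128 8579

√263 = [16; 4,1,1,1,1,15,1,1,1,1,4,32, …], period ℓ=12 (even) → k=11
i=0: a=16 ⇒ p=16, q=1
…
i=2: a=1 ⇒ p=81, q=5
i=3: a=1 ⇒ p=146, q=9
i=4: a=1 ⇒ p=227, q=14
i=5: a=1 ⇒ p=373, q=23
i=6: a=15 ⇒ p=5822, q=359
i=7: a=1 ⇒ p=6195, q=382
…
i=9: a=1 ⇒ p=18212, q=1123
i=10: a=1 ⇒ p=30229, q=1864
i=11: a=4 ⇒ p=139128, q=8579
(x₁, y₁) = (139128, 8579);  139128² − 263·8579² = 1 ✓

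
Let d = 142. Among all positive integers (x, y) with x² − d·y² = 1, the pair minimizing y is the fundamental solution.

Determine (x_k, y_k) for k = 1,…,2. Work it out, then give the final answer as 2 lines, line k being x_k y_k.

143 12
40897 3432

√142 → a₀=11, period (1,10,1,22); ℓ=4 even so k=3
step 0: (11, 1)  from 11·(1,0) + (0,1)
…
step 2: (131, 11)  from 10·(12,1) + (11,1)
step 3: (143, 12)  from 1·(131,11) + (12,1)
fundamental: x₁=143, y₁=12  (since 20449 − 142·144 = 1)
k=2:  x_2 = 143·143+142·12·12 = 40897,  y_2 = 143·12+12·143 = 3432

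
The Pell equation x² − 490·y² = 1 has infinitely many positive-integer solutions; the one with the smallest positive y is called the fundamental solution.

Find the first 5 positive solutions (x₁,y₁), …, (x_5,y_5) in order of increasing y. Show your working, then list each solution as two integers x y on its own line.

d=490: √d = [22; 7,2,1,4,4,4,1,2,7,44] (ℓ=10, even), read p_9/q_9
step 0: (22, 1)  from 22·(1,0) + (0,1)
…
step 4: (2280, 103)  from 4·(487,22) + (332,15)
step 5: (9607, 434)  from 4·(2280,103) + (487,22)
step 6: (40708, 1839)  from 4·(9607,434) + (2280,103)
step 7: (50315, 2273)  from 1·(40708,1839) + (9607,434)
step 8: (141338, 6385)  from 2·(50315,2273) + (40708,1839)
step 9: (1039681, 46968)  from 7·(141338,6385) + (50315,2273)
(x₁, y₁) = (1039681, 46968);  1039681² − 490·46968² = 1 ✓
(x_2, y_2) = (1039681·1039681 + 490·46968·46968, 1039681·46968 + 46968·1039681) = (2161873163521, 97663474416)
(x_3, y_3) = (1039681·2161873163521 + 490·46968·97663474416, 1039681·97663474416 + 46968·2161873163521) = (4495316905044313921, 203077717488555624)
(x_4, y_4) = (1039681·4495316905044313921 + 490·46968·203077717488555624, 1039681·203077717488555624 + 46968·4495316905044313921) = (9347391150304592810234881, 422272088792340335957472)
(x_5, y_5) = (1039681·9347391150304592810234881 + 490·46968·422272088792340335957472, 1039681·422272088792340335957472 + 46968·9347391150304592810234881) = (19436609957075163398170578312001, 878056535095215307939712337240)

1039681 46968
2161873163521 97663474416
4495316905044313921 203077717488555624
9347391150304592810234881 422272088792340335957472
19436609957075163398170578312001 878056535095215307939712337240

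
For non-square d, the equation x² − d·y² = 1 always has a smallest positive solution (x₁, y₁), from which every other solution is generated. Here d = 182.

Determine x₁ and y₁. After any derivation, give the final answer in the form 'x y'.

√182 = [13; 2,26, …], period ℓ=2 (even) → k=1
i=0: a=13 ⇒ p=13, q=1
i=1: a=2 ⇒ p=27, q=2
→ (27, 2).  Check: 27²=729, 182·2²=728, difference 1.

27 2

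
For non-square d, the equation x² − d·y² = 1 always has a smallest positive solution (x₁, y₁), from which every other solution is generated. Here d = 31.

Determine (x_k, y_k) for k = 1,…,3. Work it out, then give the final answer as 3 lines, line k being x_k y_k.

√31 → a₀=5, period (1,1,3,5,3,1,1,10); ℓ=8 even so k=7
step 0: (5, 1)  from 5·(1,0) + (0,1)
step 1: (6, 1)  from 1·(5,1) + (1,0)
step 2: (11, 2)  from 1·(6,1) + (5,1)
…
step 4: (206, 37)  from 5·(39,7) + (11,2)
step 5: (657, 118)  from 3·(206,37) + (39,7)
step 6: (863, 155)  from 1·(657,118) + (206,37)
step 7: (1520, 273)  from 1·(863,155) + (657,118)
→ (1520, 273).  Check: 1520²=2310400, 31·273²=2310399, difference 1.
k=2:  x_2 = 1520·1520+31·273·273 = 4620799,  y_2 = 1520·273+273·1520 = 829920
k=3:  x_3 = 1520·4620799+31·273·829920 = 14047227440,  y_3 = 1520·829920+273·4620799 = 2522956527

1520 273
4620799 829920
14047227440 2522956527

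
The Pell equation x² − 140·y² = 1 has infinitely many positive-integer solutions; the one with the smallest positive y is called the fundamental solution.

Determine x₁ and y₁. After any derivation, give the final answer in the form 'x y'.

√140 → a₀=11, period (1,4,1,22); ℓ=4 even so k=3
step 0: (11, 1)  from 11·(1,0) + (0,1)
step 1: (12, 1)  from 1·(11,1) + (1,0)
step 2: (59, 5)  from 4·(12,1) + (11,1)
step 3: (71, 6)  from 1·(59,5) + (12,1)
(x₁, y₁) = (71, 6);  71² − 140·6² = 1 ✓

71 6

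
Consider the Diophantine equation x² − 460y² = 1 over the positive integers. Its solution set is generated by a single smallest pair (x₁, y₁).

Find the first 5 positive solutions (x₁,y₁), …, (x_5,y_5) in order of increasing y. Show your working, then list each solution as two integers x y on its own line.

[21; 2,4,3,1,2,10,2,1,3,4,2,42] for √460; ℓ=12 ⇒ convergent index 11
step 0: (21, 1)  from 21·(1,0) + (0,1)
…
step 2: (193, 9)  from 4·(43,2) + (21,1)
step 3: (622, 29)  from 3·(193,9) + (43,2)
step 4: (815, 38)  from 1·(622,29) + (193,9)
step 5: (2252, 105)  from 2·(815,38) + (622,29)
…
step 7: (48922, 2281)  from 2·(23335,1088) + (2252,105)
step 8: (72257, 3369)  from 1·(48922,2281) + (23335,1088)
step 9: (265693, 12388)  from 3·(72257,3369) + (48922,2281)
step 10: (1135029, 52921)  from 4·(265693,12388) + (72257,3369)
step 11: (2535751, 118230)  from 2·(1135029,52921) + (265693,12388)
→ (2535751, 118230).  Check: 2535751²=6430033134001, 460·118230²=6430033134000, difference 1.
n=2: (2535751,118230)∘(2535751,118230) = (2535751·2535751+460·118230·118230, 2535751·118230+118230·2535751) = (12860066268001,599603681460)
n=3: (12860066268001,599603681460)∘(2535751,118230) = (2535751·12860066268001+460·118230·599603681460, 2535751·599603681460+118230·12860066268001) = (65219851798297071751,3040891269731634690)
n=4: (65219851798297071751,3040891269731634690)∘(2535751,118230) = (2535751·65219851798297071751+460·118230·3040891269731634690, 2535751·3040891269731634690+118230·65219851798297071751) = (330762608834754335913072001,15421886156225925189922920)
n=5: (330762608834754335913072001,15421886156225925189922920)∘(2535751,118230) = (2535751·330762608834754335913072001+460·118230·15421886156225925189922920, 2535751·15421886156225925189922920+118230·330762608834754335913072001) = (1677463232230609064240018182143751,78212126485069051161274736991150)

2535751 118230
12860066268001 599603681460
65219851798297071751 3040891269731634690
330762608834754335913072001 15421886156225925189922920
1677463232230609064240018182143751 78212126485069051161274736991150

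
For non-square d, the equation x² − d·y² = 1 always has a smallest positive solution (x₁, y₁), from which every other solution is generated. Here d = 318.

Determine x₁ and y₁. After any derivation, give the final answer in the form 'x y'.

√318 → a₀=17, period (1,4,1,34); ℓ=4 even so k=3
i=0: a=17 ⇒ p=17, q=1
i=1: a=1 ⇒ p=18, q=1
i=2: a=4 ⇒ p=89, q=5
i=3: a=1 ⇒ p=107, q=6
fundamental: x₁=107, y₁=6  (since 11449 − 318·36 = 1)

107 6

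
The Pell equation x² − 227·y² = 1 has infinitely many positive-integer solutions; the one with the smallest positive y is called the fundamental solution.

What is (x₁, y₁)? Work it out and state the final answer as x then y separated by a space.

√227 = [15; 15,30, …], period ℓ=2 (even) → k=1
i=0: a=15 ⇒ p=15, q=1
i=1: a=15 ⇒ p=226, q=15
(x₁, y₁) = (226, 15);  226² − 227·15² = 1 ✓

226 15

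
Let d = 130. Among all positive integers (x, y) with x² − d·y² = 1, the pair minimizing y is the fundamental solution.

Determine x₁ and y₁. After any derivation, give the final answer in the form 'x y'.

√130 → a₀=11, period (2,2,22); ℓ=3 odd so k=5
step 0: (11, 1)  from 11·(1,0) + (0,1)
step 1: (23, 2)  from 2·(11,1) + (1,0)
step 2: (57, 5)  from 2·(23,2) + (11,1)
…
step 4: (2611, 229)  from 2·(1277,112) + (57,5)
step 5: (6499, 570)  from 2·(2611,229) + (1277,112)
fundamental: x₁=6499, y₁=570  (since 42237001 − 130·324900 = 1)

6499 570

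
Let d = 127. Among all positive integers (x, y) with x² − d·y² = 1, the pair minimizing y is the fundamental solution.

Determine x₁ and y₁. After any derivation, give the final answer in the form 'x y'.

[11; 3,1,2,2,7,11,7,2,2,1,3,22] for √127; ℓ=12 ⇒ convergent index 11
a_0=11:  p_0=11·1+0=11,  q_0=11·0+1=1
a_1=3:  p_1=3·11+1=34,  q_1=3·1+0=3
…
a_5=7:  p_5=7·293+124=2175,  q_5=7·26+11=193
…
a_8=2:  p_8=2·171701+24218=367620,  q_8=2·15236+2149=32621
a_9=2:  p_9=2·367620+171701=906941,  q_9=2·32621+15236=80478
a_10=1:  p_10=1·906941+367620=1274561,  q_10=1·80478+32621=113099
a_11=3:  p_11=3·1274561+906941=4730624,  q_11=3·113099+80478=419775
→ (4730624, 419775).  Check: 4730624²=22378803429376, 127·419775²=22378803429375, difference 1.

4730624 419775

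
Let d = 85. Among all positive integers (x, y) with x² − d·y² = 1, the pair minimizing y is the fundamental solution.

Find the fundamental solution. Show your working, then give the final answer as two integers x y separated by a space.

[9; 4,1,1,4,18] for √85; ℓ=5 ⇒ convergent index 9
i=0: a=9 ⇒ p=9, q=1
i=1: a=4 ⇒ p=37, q=4
…
i=3: a=1 ⇒ p=83, q=9
…
i=6: a=4 ⇒ p=27926, q=3029
i=7: a=1 ⇒ p=34813, q=3776
i=8: a=1 ⇒ p=62739, q=6805
i=9: a=4 ⇒ p=285769, q=30996
fundamental: x₁=285769, y₁=30996  (since 81663921361 − 85·960752016 = 1)

285769 30996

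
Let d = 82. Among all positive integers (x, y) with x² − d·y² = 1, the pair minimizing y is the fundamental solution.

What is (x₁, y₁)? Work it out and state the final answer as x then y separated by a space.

√82 → a₀=9, period (18); ℓ=1 odd so k=1
i=0: a=9 ⇒ p=9, q=1
i=1: a=18 ⇒ p=163, q=18
→ (163, 18).  Check: 163²=26569, 82·18²=26568, difference 1.

163 18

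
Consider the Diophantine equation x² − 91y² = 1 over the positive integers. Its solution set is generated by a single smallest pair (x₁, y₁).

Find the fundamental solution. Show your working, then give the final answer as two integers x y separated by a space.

√91 → a₀=9, period (1,1,5,1,5,1,1,18); ℓ=8 even so k=7
a_0=9:  p_0=9·1+0=9,  q_0=9·0+1=1
a_1=1:  p_1=1·9+1=10,  q_1=1·1+0=1
…
a_3=5:  p_3=5·19+10=105,  q_3=5·2+1=11
a_4=1:  p_4=1·105+19=124,  q_4=1·11+2=13
a_5=5:  p_5=5·124+105=725,  q_5=5·13+11=76
a_6=1:  p_6=1·725+124=849,  q_6=1·76+13=89
a_7=1:  p_7=1·849+725=1574,  q_7=1·89+76=165
→ (1574, 165).  Check: 1574²=2477476, 91·165²=2477475, difference 1.

1574 165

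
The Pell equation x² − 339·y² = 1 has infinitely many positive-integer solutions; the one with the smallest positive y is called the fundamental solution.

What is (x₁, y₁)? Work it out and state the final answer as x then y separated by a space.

√339 → a₀=18, period (2,2,2,1,17,1,2,2,2,36); ℓ=10 even so k=9
i=0: a=18 ⇒ p=18, q=1
…
i=7: a=2 ⇒ p=17252, q=937
i=8: a=2 ⇒ p=40359, q=2192
i=9: a=2 ⇒ p=97970, q=5321
fundamental: x₁=97970, y₁=5321  (since 9598120900 − 339·28313041 = 1)

97970 5321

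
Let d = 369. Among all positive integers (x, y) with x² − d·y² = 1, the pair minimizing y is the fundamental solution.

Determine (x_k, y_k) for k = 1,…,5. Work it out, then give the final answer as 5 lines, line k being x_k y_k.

8396801 437120
141012534067201 7340819306240
2368108374136006451201 123278797782910239360
39769069528107045198367948801 2070295065004669620717268480
667865925565355162349028245713920001 34767711344252426473018978470025600

[19; 4,1,3,2,7,4,7,2,3,1,4,38] for √369; ℓ=12 ⇒ convergent index 11
i=0: a=19 ⇒ p=19, q=1
…
i=2: a=1 ⇒ p=96, q=5
i=3: a=3 ⇒ p=365, q=19
…
i=5: a=7 ⇒ p=6147, q=320
i=6: a=4 ⇒ p=25414, q=1323
…
i=8: a=2 ⇒ p=393504, q=20485
…
i=10: a=1 ⇒ p=1758061, q=91521
i=11: a=4 ⇒ p=8396801, q=437120
→ (8396801, 437120).  Check: 8396801²=70506267033601, 369·437120²=70506267033600, difference 1.
(8396801+437120√369)^2 = 141012534067201 + 7340819306240√369
(8396801+437120√369)^3 = 2368108374136006451201 + 123278797782910239360√369
(8396801+437120√369)^4 = 39769069528107045198367948801 + 2070295065004669620717268480√369
(8396801+437120√369)^5 = 667865925565355162349028245713920001 + 34767711344252426473018978470025600√369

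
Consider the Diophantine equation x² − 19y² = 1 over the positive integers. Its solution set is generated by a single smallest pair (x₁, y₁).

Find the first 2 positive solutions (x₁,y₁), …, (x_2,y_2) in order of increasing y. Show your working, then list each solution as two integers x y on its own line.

√19 = [4; 2,1,3,1,2,8, …], period ℓ=6 (even) → k=5
k=0  a_k=4  p_k/q_k = 4/1
k=1  a_k=2  p_k/q_k = 9/2
k=2  a_k=1  p_k/q_k = 13/3
…
k=4  a_k=1  p_k/q_k = 61/14
k=5  a_k=2  p_k/q_k = 170/39
(x₁, y₁) = (170, 39);  170² − 19·39² = 1 ✓
(170+39√19)^2 = 57799 + 13260√19

170 39
57799 13260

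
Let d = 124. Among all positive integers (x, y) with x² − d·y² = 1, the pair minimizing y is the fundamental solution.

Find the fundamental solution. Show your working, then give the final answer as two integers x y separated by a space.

4620799 414960

√124 = [11; 7,2,1,1,1,…,2,7,22, …], period ℓ=16 (even) → k=15
i=0: a=11 ⇒ p=11, q=1
i=1: a=7 ⇒ p=78, q=7
i=2: a=2 ⇒ p=167, q=15
…
i=4: a=1 ⇒ p=412, q=37
i=5: a=1 ⇒ p=657, q=59
i=6: a=3 ⇒ p=2383, q=214
…
i=8: a=4 ⇒ p=14543, q=1306
i=9: a=1 ⇒ p=17583, q=1579
i=10: a=3 ⇒ p=67292, q=6043
i=11: a=1 ⇒ p=84875, q=7622
i=12: a=1 ⇒ p=152167, q=13665
i=13: a=1 ⇒ p=237042, q=21287
i=14: a=2 ⇒ p=626251, q=56239
i=15: a=7 ⇒ p=4620799, q=414960
(x₁, y₁) = (4620799, 414960);  4620799² − 124·414960² = 1 ✓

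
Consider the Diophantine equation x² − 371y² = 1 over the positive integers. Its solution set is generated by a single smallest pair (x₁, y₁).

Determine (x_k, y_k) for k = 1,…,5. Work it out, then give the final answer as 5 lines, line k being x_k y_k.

1695 88
5746049 298320
19479104415 1011304712
66034158220801 3428322675360
223855776889410975 11622012858165688

[19; 3,1,4,1,3,38] for √371; ℓ=6 ⇒ convergent index 5
a_0=19:  p_0=19·1+0=19,  q_0=19·0+1=1
a_1=3:  p_1=3·19+1=58,  q_1=3·1+0=3
…
a_4=1:  p_4=1·366+77=443,  q_4=1·19+4=23
a_5=3:  p_5=3·443+366=1695,  q_5=3·23+19=88
(x₁, y₁) = (1695, 88);  1695² − 371·88² = 1 ✓
(x_2, y_2) = (1695·1695 + 371·88·88, 1695·88 + 88·1695) = (5746049, 298320)
(x_3, y_3) = (1695·5746049 + 371·88·298320, 1695·298320 + 88·5746049) = (19479104415, 1011304712)
(x_4, y_4) = (1695·19479104415 + 371·88·1011304712, 1695·1011304712 + 88·19479104415) = (66034158220801, 3428322675360)
(x_5, y_5) = (1695·66034158220801 + 371·88·3428322675360, 1695·3428322675360 + 88·66034158220801) = (223855776889410975, 11622012858165688)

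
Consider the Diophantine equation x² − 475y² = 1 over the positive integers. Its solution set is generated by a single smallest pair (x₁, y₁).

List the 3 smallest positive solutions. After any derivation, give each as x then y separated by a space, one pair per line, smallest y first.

√475 → a₀=21, period (1,3,1,6,2,6,1,3,1,42); ℓ=10 even so k=9
k=0  a_k=21  p_k/q_k = 21/1
k=1  a_k=1  p_k/q_k = 22/1
k=2  a_k=3  p_k/q_k = 87/4
k=3  a_k=1  p_k/q_k = 109/5
k=4  a_k=6  p_k/q_k = 741/34
…
k=6  a_k=6  p_k/q_k = 10287/472
k=7  a_k=1  p_k/q_k = 11878/545
k=8  a_k=3  p_k/q_k = 45921/2107
k=9  a_k=1  p_k/q_k = 57799/2652
→ (57799, 2652).  Check: 57799²=3340724401, 475·2652²=3340724400, difference 1.
(x_2, y_2) = (57799·57799 + 475·2652·2652, 57799·2652 + 2652·57799) = (6681448801, 306565896)
(x_3, y_3) = (57799·6681448801 + 475·2652·306565896, 57799·306565896 + 2652·6681448801) = (772362118440199, 35438404443156)

57799 2652
6681448801 306565896
772362118440199 35438404443156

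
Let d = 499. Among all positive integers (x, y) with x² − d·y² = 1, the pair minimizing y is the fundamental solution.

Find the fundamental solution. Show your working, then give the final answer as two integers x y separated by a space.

[22; 2,1,21,1,2,44] for √499; ℓ=6 ⇒ convergent index 5
step 0: (22, 1)  from 22·(1,0) + (0,1)
step 1: (45, 2)  from 2·(22,1) + (1,0)
step 2: (67, 3)  from 1·(45,2) + (22,1)
…
step 4: (1519, 68)  from 1·(1452,65) + (67,3)
step 5: (4490, 201)  from 2·(1519,68) + (1452,65)
→ (4490, 201).  Check: 4490²=20160100, 499·201²=20160099, difference 1.

4490 201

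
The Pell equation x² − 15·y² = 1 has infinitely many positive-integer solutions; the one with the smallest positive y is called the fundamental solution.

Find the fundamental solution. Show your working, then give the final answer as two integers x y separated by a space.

[3; 1,6] for √15; ℓ=2 ⇒ convergent index 1
step 0: (3, 1)  from 3·(1,0) + (0,1)
step 1: (4, 1)  from 1·(3,1) + (1,0)
→ (4, 1).  Check: 4²=16, 15·1²=15, difference 1.

4 1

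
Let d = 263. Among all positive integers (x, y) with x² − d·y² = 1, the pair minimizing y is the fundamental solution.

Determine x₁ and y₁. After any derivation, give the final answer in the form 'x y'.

139128 8579

d=263: √d = [16; 4,1,1,1,1,15,1,1,1,1,4,32] (ℓ=12, even), read p_11/q_11
i=0: a=16 ⇒ p=16, q=1
…
i=7: a=1 ⇒ p=6195, q=382
…
i=9: a=1 ⇒ p=18212, q=1123
i=10: a=1 ⇒ p=30229, q=1864
i=11: a=4 ⇒ p=139128, q=8579
(x₁, y₁) = (139128, 8579);  139128² − 263·8579² = 1 ✓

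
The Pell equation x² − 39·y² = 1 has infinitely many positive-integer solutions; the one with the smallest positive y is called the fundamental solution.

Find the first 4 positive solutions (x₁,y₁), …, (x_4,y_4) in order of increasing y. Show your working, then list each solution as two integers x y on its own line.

25 4
1249 200
62425 9996
3120001 499600

√39 = [6; 4,12, …], period ℓ=2 (even) → k=1
k=0  a_k=6  p_k/q_k = 6/1
k=1  a_k=4  p_k/q_k = 25/4
fundamental: x₁=25, y₁=4  (since 625 − 39·16 = 1)
n=2: (25,4)∘(25,4) = (25·25+39·4·4, 25·4+4·25) = (1249,200)
n=3: (1249,200)∘(25,4) = (25·1249+39·4·200, 25·200+4·1249) = (62425,9996)
n=4: (62425,9996)∘(25,4) = (25·62425+39·4·9996, 25·9996+4·62425) = (3120001,499600)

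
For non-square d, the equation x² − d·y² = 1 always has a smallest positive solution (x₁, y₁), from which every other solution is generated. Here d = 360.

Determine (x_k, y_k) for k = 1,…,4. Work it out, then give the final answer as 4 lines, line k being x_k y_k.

d=360: √d = [18; 1,36] (ℓ=2, even), read p_1/q_1
k=0  a_k=18  p_k/q_k = 18/1
k=1  a_k=1  p_k/q_k = 19/1
→ (19, 1).  Check: 19²=361, 360·1²=360, difference 1.
k=2:  x_2 = 19·19+360·1·1 = 721,  y_2 = 19·1+1·19 = 38
k=3:  x_3 = 19·721+360·1·38 = 27379,  y_3 = 19·38+1·721 = 1443
k=4:  x_4 = 19·27379+360·1·1443 = 1039681,  y_4 = 19·1443+1·27379 = 54796

19 1
721 38
27379 1443
1039681 54796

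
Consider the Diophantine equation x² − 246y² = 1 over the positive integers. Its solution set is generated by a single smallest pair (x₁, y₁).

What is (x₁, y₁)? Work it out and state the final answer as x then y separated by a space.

88805 5662

√246 → a₀=15, period (1,2,5,1,14,1,5,2,1,30); ℓ=10 even so k=9
k=0  a_k=15  p_k/q_k = 15/1
k=1  a_k=1  p_k/q_k = 16/1
…
k=3  a_k=5  p_k/q_k = 251/16
…
k=7  a_k=5  p_k/q_k = 28028/1787
k=8  a_k=2  p_k/q_k = 60777/3875
k=9  a_k=1  p_k/q_k = 88805/5662
→ (88805, 5662).  Check: 88805²=7886328025, 246·5662²=7886328024, difference 1.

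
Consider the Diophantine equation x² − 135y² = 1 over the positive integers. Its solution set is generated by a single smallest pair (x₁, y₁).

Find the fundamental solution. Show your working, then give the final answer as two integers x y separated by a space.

244 21

d=135: √d = [11; 1,1,1,1,1,1,1,22] (ℓ=8, even), read p_7/q_7
k=0  a_k=11  p_k/q_k = 11/1
…
k=2  a_k=1  p_k/q_k = 23/2
k=3  a_k=1  p_k/q_k = 35/3
…
k=5  a_k=1  p_k/q_k = 93/8
k=6  a_k=1  p_k/q_k = 151/13
k=7  a_k=1  p_k/q_k = 244/21
fundamental: x₁=244, y₁=21  (since 59536 − 135·441 = 1)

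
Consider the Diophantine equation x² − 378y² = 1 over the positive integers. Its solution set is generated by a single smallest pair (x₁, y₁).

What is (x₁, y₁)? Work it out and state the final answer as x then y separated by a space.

8749 450

d=378: √d = [19; 2,3,1,4,1,3,2,38] (ℓ=8, even), read p_7/q_7
a_0=19:  p_0=19·1+0=19,  q_0=19·0+1=1
a_1=2:  p_1=2·19+1=39,  q_1=2·1+0=2
a_2=3:  p_2=3·39+19=136,  q_2=3·2+1=7
a_3=1:  p_3=1·136+39=175,  q_3=1·7+2=9
…
a_6=3:  p_6=3·1011+836=3869,  q_6=3·52+43=199
a_7=2:  p_7=2·3869+1011=8749,  q_7=2·199+52=450
(x₁, y₁) = (8749, 450);  8749² − 378·450² = 1 ✓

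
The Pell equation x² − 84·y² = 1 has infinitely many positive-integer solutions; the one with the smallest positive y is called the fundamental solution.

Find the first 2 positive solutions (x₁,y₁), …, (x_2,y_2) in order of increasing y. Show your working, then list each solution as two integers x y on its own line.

√84 → a₀=9, period (6,18); ℓ=2 even so k=1
k=0  a_k=9  p_k/q_k = 9/1
k=1  a_k=6  p_k/q_k = 55/6
(x₁, y₁) = (55, 6);  55² − 84·6² = 1 ✓
n=2: (55,6)∘(55,6) = (55·55+84·6·6, 55·6+6·55) = (6049,660)

55 6
6049 660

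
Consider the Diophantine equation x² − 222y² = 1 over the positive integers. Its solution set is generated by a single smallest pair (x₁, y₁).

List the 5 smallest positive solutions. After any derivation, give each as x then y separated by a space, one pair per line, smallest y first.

[14; 1,8,1,28] for √222; ℓ=4 ⇒ convergent index 3
step 0: (14, 1)  from 14·(1,0) + (0,1)
step 1: (15, 1)  from 1·(14,1) + (1,0)
step 2: (134, 9)  from 8·(15,1) + (14,1)
step 3: (149, 10)  from 1·(134,9) + (15,1)
(x₁, y₁) = (149, 10);  149² − 222·10² = 1 ✓
k=2:  x_2 = 149·149+222·10·10 = 44401,  y_2 = 149·10+10·149 = 2980
k=3:  x_3 = 149·44401+222·10·2980 = 13231349,  y_3 = 149·2980+10·44401 = 888030
k=4:  x_4 = 149·13231349+222·10·888030 = 3942897601,  y_4 = 149·888030+10·13231349 = 264629960
k=5:  x_5 = 149·3942897601+222·10·264629960 = 1174970253749,  y_5 = 149·264629960+10·3942897601 = 78858840050

149 10
44401 2980
13231349 888030
3942897601 264629960
1174970253749 78858840050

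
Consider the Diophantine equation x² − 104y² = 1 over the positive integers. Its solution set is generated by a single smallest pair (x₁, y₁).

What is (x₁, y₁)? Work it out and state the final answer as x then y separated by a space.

√104 → a₀=10, period (5,20); ℓ=2 even so k=1
a_0=10:  p_0=10·1+0=10,  q_0=10·0+1=1
a_1=5:  p_1=5·10+1=51,  q_1=5·1+0=5
→ (51, 5).  Check: 51²=2601, 104·5²=2600, difference 1.

51 5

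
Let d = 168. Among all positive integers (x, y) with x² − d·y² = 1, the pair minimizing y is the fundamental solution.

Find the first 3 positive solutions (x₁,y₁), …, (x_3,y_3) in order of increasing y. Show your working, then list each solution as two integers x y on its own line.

13 1
337 26
8749 675

[12; 1,24] for √168; ℓ=2 ⇒ convergent index 1
i=0: a=12 ⇒ p=12, q=1
i=1: a=1 ⇒ p=13, q=1
(x₁, y₁) = (13, 1);  13² − 168·1² = 1 ✓
k=2:  x_2 = 13·13+168·1·1 = 337,  y_2 = 13·1+1·13 = 26
k=3:  x_3 = 13·337+168·1·26 = 8749,  y_3 = 13·26+1·337 = 675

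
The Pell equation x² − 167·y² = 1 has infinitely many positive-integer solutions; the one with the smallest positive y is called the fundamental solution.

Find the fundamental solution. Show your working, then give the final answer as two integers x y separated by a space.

d=167: √d = [12; 1,11,1,24] (ℓ=4, even), read p_3/q_3
i=0: a=12 ⇒ p=12, q=1
i=1: a=1 ⇒ p=13, q=1
i=2: a=11 ⇒ p=155, q=12
i=3: a=1 ⇒ p=168, q=13
→ (168, 13).  Check: 168²=28224, 167·13²=28223, difference 1.

168 13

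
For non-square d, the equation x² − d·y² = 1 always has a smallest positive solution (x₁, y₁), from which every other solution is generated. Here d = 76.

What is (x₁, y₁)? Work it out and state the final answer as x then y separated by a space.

d=76: √d = [8; 1,2,1,1,5,4,5,1,1,2,1,16] (ℓ=12, even), read p_11/q_11
k=0  a_k=8  p_k/q_k = 8/1
…
k=4  a_k=1  p_k/q_k = 61/7
…
k=6  a_k=4  p_k/q_k = 1421/163
k=7  a_k=5  p_k/q_k = 7445/854
…
k=10  a_k=2  p_k/q_k = 41488/4759
k=11  a_k=1  p_k/q_k = 57799/6630
fundamental: x₁=57799, y₁=6630  (since 3340724401 − 76·43956900 = 1)

57799 6630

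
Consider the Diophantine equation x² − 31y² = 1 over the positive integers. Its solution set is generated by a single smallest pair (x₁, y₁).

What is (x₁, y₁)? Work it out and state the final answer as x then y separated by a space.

1520 273

[5; 1,1,3,5,3,1,1,10] for √31; ℓ=8 ⇒ convergent index 7
k=0  a_k=5  p_k/q_k = 5/1
k=1  a_k=1  p_k/q_k = 6/1
k=2  a_k=1  p_k/q_k = 11/2
k=3  a_k=3  p_k/q_k = 39/7
k=4  a_k=5  p_k/q_k = 206/37
…
k=6  a_k=1  p_k/q_k = 863/155
k=7  a_k=1  p_k/q_k = 1520/273
(x₁, y₁) = (1520, 273);  1520² − 31·273² = 1 ✓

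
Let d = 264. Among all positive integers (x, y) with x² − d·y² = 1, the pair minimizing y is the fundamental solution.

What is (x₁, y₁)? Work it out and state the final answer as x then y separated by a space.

√264 = [16; 4,32, …], period ℓ=2 (even) → k=1
k=0  a_k=16  p_k/q_k = 16/1
k=1  a_k=4  p_k/q_k = 65/4
→ (65, 4).  Check: 65²=4225, 264·4²=4224, difference 1.

65 4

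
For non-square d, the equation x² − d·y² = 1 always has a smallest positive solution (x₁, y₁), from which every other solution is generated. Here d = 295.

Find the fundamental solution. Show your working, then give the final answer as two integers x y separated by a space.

2024999 117900

√295 → a₀=17, period (5,1,2,3,2,6,2,3,2,1,5,34); ℓ=12 even so k=11
step 0: (17, 1)  from 17·(1,0) + (0,1)
step 1: (86, 5)  from 5·(17,1) + (1,0)
…
step 4: (979, 57)  from 3·(292,17) + (103,6)
step 5: (2250, 131)  from 2·(979,57) + (292,17)
step 6: (14479, 843)  from 6·(2250,131) + (979,57)
step 7: (31208, 1817)  from 2·(14479,843) + (2250,131)
…
step 9: (247414, 14405)  from 2·(108103,6294) + (31208,1817)
step 10: (355517, 20699)  from 1·(247414,14405) + (108103,6294)
step 11: (2024999, 117900)  from 5·(355517,20699) + (247414,14405)
→ (2024999, 117900).  Check: 2024999²=4100620950001, 295·117900²=4100620950000, difference 1.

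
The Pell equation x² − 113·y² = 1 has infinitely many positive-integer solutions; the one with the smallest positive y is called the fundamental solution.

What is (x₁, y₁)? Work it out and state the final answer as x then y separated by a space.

1204353 113296

[10; 1,1,1,2,2,1,1,1,20] for √113; ℓ=9 ⇒ convergent index 17
k=0  a_k=10  p_k/q_k = 10/1
…
k=4  a_k=2  p_k/q_k = 85/8
…
k=7  a_k=1  p_k/q_k = 489/46
…
k=13  a_k=2  p_k/q_k = 131952/12413
…
k=16  a_k=1  p_k/q_k = 758918/71393
k=17  a_k=1  p_k/q_k = 1204353/113296
→ (1204353, 113296).  Check: 1204353²=1450466148609, 113·113296²=1450466148608, difference 1.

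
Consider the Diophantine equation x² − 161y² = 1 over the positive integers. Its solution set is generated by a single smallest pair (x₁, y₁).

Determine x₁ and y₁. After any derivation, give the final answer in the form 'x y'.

11775 928

d=161: √d = [12; 1,2,4,1,2,1,4,2,1,24] (ℓ=10, even), read p_9/q_9
step 0: (12, 1)  from 12·(1,0) + (0,1)
…
step 2: (38, 3)  from 2·(13,1) + (12,1)
…
step 5: (571, 45)  from 2·(203,16) + (165,13)
step 6: (774, 61)  from 1·(571,45) + (203,16)
step 7: (3667, 289)  from 4·(774,61) + (571,45)
step 8: (8108, 639)  from 2·(3667,289) + (774,61)
step 9: (11775, 928)  from 1·(8108,639) + (3667,289)
fundamental: x₁=11775, y₁=928  (since 138650625 − 161·861184 = 1)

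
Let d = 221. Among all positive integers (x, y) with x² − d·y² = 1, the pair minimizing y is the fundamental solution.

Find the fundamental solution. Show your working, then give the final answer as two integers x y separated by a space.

1665 112

d=221: √d = [14; 1,6,2,6,1,28] (ℓ=6, even), read p_5/q_5
step 0: (14, 1)  from 14·(1,0) + (0,1)
…
step 3: (223, 15)  from 2·(104,7) + (15,1)
step 4: (1442, 97)  from 6·(223,15) + (104,7)
step 5: (1665, 112)  from 1·(1442,97) + (223,15)
(x₁, y₁) = (1665, 112);  1665² − 221·112² = 1 ✓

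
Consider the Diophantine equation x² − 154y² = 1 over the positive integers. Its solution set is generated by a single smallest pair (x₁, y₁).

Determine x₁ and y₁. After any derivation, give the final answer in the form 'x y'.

√154 = [12; 2,2,3,1,2,1,3,2,2,24, …], period ℓ=10 (even) → k=9
k=0  a_k=12  p_k/q_k = 12/1
k=1  a_k=2  p_k/q_k = 25/2
k=2  a_k=2  p_k/q_k = 62/5
k=3  a_k=3  p_k/q_k = 211/17
k=4  a_k=1  p_k/q_k = 273/22
k=5  a_k=2  p_k/q_k = 757/61
…
k=7  a_k=3  p_k/q_k = 3847/310
k=8  a_k=2  p_k/q_k = 8724/703
k=9  a_k=2  p_k/q_k = 21295/1716
(x₁, y₁) = (21295, 1716);  21295² − 154·1716² = 1 ✓

21295 1716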